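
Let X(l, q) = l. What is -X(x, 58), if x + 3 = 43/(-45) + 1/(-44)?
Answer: 7877/1980 ≈ 3.9783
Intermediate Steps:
x = -7877/1980 (x = -3 + (43/(-45) + 1/(-44)) = -3 + (43*(-1/45) + 1*(-1/44)) = -3 + (-43/45 - 1/44) = -3 - 1937/1980 = -7877/1980 ≈ -3.9783)
-X(x, 58) = -1*(-7877/1980) = 7877/1980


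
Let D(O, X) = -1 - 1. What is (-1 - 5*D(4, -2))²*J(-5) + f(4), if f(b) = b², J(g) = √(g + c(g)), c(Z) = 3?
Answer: 16 + 81*I*√2 ≈ 16.0 + 114.55*I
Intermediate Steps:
D(O, X) = -2
J(g) = √(3 + g) (J(g) = √(g + 3) = √(3 + g))
(-1 - 5*D(4, -2))²*J(-5) + f(4) = (-1 - 5*(-2))²*√(3 - 5) + 4² = (-1 + 10)²*√(-2) + 16 = 9²*(I*√2) + 16 = 81*(I*√2) + 16 = 81*I*√2 + 16 = 16 + 81*I*√2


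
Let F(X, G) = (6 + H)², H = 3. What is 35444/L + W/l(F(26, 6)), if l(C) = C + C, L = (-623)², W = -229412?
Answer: -44517854110/31438449 ≈ -1416.0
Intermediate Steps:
L = 388129
F(X, G) = 81 (F(X, G) = (6 + 3)² = 9² = 81)
l(C) = 2*C
35444/L + W/l(F(26, 6)) = 35444/388129 - 229412/(2*81) = 35444*(1/388129) - 229412/162 = 35444/388129 - 229412*1/162 = 35444/388129 - 114706/81 = -44517854110/31438449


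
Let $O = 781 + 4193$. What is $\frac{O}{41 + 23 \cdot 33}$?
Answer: $\frac{2487}{400} \approx 6.2175$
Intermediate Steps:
$O = 4974$
$\frac{O}{41 + 23 \cdot 33} = \frac{4974}{41 + 23 \cdot 33} = \frac{4974}{41 + 759} = \frac{4974}{800} = 4974 \cdot \frac{1}{800} = \frac{2487}{400}$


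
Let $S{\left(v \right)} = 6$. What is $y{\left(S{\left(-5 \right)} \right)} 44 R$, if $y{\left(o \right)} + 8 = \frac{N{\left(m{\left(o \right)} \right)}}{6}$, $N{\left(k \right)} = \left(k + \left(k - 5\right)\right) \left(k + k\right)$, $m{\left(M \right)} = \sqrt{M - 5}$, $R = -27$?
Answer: $10692$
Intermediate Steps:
$m{\left(M \right)} = \sqrt{-5 + M}$
$N{\left(k \right)} = 2 k \left(-5 + 2 k\right)$ ($N{\left(k \right)} = \left(k + \left(k - 5\right)\right) 2 k = \left(k + \left(-5 + k\right)\right) 2 k = \left(-5 + 2 k\right) 2 k = 2 k \left(-5 + 2 k\right)$)
$y{\left(o \right)} = -8 + \frac{\sqrt{-5 + o} \left(-5 + 2 \sqrt{-5 + o}\right)}{3}$ ($y{\left(o \right)} = -8 + \frac{2 \sqrt{-5 + o} \left(-5 + 2 \sqrt{-5 + o}\right)}{6} = -8 + 2 \sqrt{-5 + o} \left(-5 + 2 \sqrt{-5 + o}\right) \frac{1}{6} = -8 + \frac{\sqrt{-5 + o} \left(-5 + 2 \sqrt{-5 + o}\right)}{3}$)
$y{\left(S{\left(-5 \right)} \right)} 44 R = \left(- \frac{34}{3} - \frac{5 \sqrt{-5 + 6}}{3} + \frac{2}{3} \cdot 6\right) 44 \left(-27\right) = \left(- \frac{34}{3} - \frac{5 \sqrt{1}}{3} + 4\right) 44 \left(-27\right) = \left(- \frac{34}{3} - \frac{5}{3} + 4\right) 44 \left(-27\right) = \left(-9\right) 44 \left(-27\right) = \left(-396\right) \left(-27\right) = 10692$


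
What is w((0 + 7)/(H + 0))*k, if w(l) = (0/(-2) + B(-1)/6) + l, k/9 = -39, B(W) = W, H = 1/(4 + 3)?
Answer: -34281/2 ≈ -17141.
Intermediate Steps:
H = ⅐ (H = 1/7 = ⅐ ≈ 0.14286)
k = -351 (k = 9*(-39) = -351)
w(l) = -⅙ + l (w(l) = (0/(-2) - 1/6) + l = (0*(-½) - 1*⅙) + l = (0 - ⅙) + l = -⅙ + l)
w((0 + 7)/(H + 0))*k = (-⅙ + (0 + 7)/(⅐ + 0))*(-351) = (-⅙ + 7/(⅐))*(-351) = (-⅙ + 7*7)*(-351) = (-⅙ + 49)*(-351) = (293/6)*(-351) = -34281/2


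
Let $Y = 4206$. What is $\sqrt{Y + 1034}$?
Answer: $2 \sqrt{1310} \approx 72.388$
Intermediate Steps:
$\sqrt{Y + 1034} = \sqrt{4206 + 1034} = \sqrt{5240} = 2 \sqrt{1310}$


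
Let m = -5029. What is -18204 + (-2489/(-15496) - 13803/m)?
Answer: -13256075681/728312 ≈ -18201.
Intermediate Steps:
-18204 + (-2489/(-15496) - 13803/m) = -18204 + (-2489/(-15496) - 13803/(-5029)) = -18204 + (-2489*(-1/15496) - 13803*(-1/5029)) = -18204 + (2489/15496 + 129/47) = -18204 + 2115967/728312 = -13256075681/728312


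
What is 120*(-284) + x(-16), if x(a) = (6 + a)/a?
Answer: -272635/8 ≈ -34079.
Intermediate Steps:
x(a) = (6 + a)/a
120*(-284) + x(-16) = 120*(-284) + (6 - 16)/(-16) = -34080 - 1/16*(-10) = -34080 + 5/8 = -272635/8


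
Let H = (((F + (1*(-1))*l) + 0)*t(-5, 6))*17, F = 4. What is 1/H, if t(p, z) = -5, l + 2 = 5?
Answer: -1/85 ≈ -0.011765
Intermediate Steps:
l = 3 (l = -2 + 5 = 3)
H = -85 (H = (((4 + (1*(-1))*3) + 0)*(-5))*17 = (((4 - 1*3) + 0)*(-5))*17 = (((4 - 3) + 0)*(-5))*17 = ((1 + 0)*(-5))*17 = (1*(-5))*17 = -5*17 = -85)
1/H = 1/(-85) = -1/85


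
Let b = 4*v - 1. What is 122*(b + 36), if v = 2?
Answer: 5246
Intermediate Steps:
b = 7 (b = 4*2 - 1 = 8 - 1 = 7)
122*(b + 36) = 122*(7 + 36) = 122*43 = 5246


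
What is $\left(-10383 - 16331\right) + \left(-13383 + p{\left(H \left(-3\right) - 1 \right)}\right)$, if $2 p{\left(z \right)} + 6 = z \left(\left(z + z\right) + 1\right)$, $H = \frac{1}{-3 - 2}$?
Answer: $- \frac{1002501}{25} \approx -40100.0$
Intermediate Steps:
$H = - \frac{1}{5}$ ($H = \frac{1}{-5} = - \frac{1}{5} \approx -0.2$)
$p{\left(z \right)} = -3 + \frac{z \left(1 + 2 z\right)}{2}$ ($p{\left(z \right)} = -3 + \frac{z \left(\left(z + z\right) + 1\right)}{2} = -3 + \frac{z \left(2 z + 1\right)}{2} = -3 + \frac{z \left(1 + 2 z\right)}{2}$)
$\left(-10383 - 16331\right) + \left(-13383 + p{\left(H \left(-3\right) - 1 \right)}\right) = \left(-10383 - 16331\right) - \left(13386 - \left(\left(- \frac{1}{5}\right) \left(-3\right) - 1\right)^{2} - \frac{\left(- \frac{1}{5}\right) \left(-3\right) - 1}{2}\right) = -26714 - \left(13386 - \left(\frac{3}{5} - 1\right)^{2} - \frac{\frac{3}{5} - 1}{2}\right) = -26714 + \left(-13383 + \left(-3 + \left(- \frac{2}{5}\right)^{2} + \frac{1}{2} \left(- \frac{2}{5}\right)\right)\right) = -26714 - \frac{334651}{25} = - \frac{1002501}{25}$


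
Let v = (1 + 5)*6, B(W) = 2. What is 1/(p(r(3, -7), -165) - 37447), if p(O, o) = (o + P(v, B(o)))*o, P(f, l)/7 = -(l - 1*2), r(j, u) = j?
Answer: -1/10222 ≈ -9.7828e-5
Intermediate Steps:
v = 36 (v = 6*6 = 36)
P(f, l) = 14 - 7*l (P(f, l) = 7*(-(l - 1*2)) = 7*(-(l - 2)) = 7*(-(-2 + l)) = 7*(2 - l) = 14 - 7*l)
p(O, o) = o² (p(O, o) = (o + (14 - 7*2))*o = (o + (14 - 14))*o = (o + 0)*o = o*o = o²)
1/(p(r(3, -7), -165) - 37447) = 1/((-165)² - 37447) = 1/(27225 - 37447) = 1/(-10222) = -1/10222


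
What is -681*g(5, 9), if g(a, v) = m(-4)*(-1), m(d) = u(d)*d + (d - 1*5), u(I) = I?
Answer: 4767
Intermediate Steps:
m(d) = -5 + d + d**2 (m(d) = d*d + (d - 1*5) = d**2 + (d - 5) = d**2 + (-5 + d) = -5 + d + d**2)
g(a, v) = -7 (g(a, v) = (-5 - 4 + (-4)**2)*(-1) = (-5 - 4 + 16)*(-1) = 7*(-1) = -7)
-681*g(5, 9) = -681*(-7) = 4767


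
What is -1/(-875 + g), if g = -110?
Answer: 1/985 ≈ 0.0010152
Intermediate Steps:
-1/(-875 + g) = -1/(-875 - 110) = -1/(-985) = -1*(-1/985) = 1/985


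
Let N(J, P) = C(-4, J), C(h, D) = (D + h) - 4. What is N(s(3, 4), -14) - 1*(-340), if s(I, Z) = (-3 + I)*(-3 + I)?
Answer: 332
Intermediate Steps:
s(I, Z) = (-3 + I)²
C(h, D) = -4 + D + h
N(J, P) = -8 + J (N(J, P) = -4 + J - 4 = -8 + J)
N(s(3, 4), -14) - 1*(-340) = (-8 + (-3 + 3)²) - 1*(-340) = (-8 + 0²) + 340 = (-8 + 0) + 340 = -8 + 340 = 332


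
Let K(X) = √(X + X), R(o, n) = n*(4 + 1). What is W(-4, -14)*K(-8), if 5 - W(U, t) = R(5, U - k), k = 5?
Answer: 200*I ≈ 200.0*I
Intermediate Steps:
R(o, n) = 5*n (R(o, n) = n*5 = 5*n)
W(U, t) = 30 - 5*U (W(U, t) = 5 - 5*(U - 1*5) = 5 - 5*(U - 5) = 5 - 5*(-5 + U) = 5 - (-25 + 5*U) = 5 + (25 - 5*U) = 30 - 5*U)
K(X) = √2*√X (K(X) = √(2*X) = √2*√X)
W(-4, -14)*K(-8) = (30 - 5*(-4))*(√2*√(-8)) = (30 + 20)*(√2*(2*I*√2)) = 50*(4*I) = 200*I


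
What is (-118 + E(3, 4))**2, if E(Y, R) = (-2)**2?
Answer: 12996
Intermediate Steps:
E(Y, R) = 4
(-118 + E(3, 4))**2 = (-118 + 4)**2 = (-114)**2 = 12996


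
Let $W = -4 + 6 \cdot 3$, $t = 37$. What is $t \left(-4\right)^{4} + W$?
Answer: $9486$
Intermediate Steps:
$W = 14$ ($W = -4 + 18 = 14$)
$t \left(-4\right)^{4} + W = 37 \left(-4\right)^{4} + 14 = 37 \cdot 256 + 14 = 9472 + 14 = 9486$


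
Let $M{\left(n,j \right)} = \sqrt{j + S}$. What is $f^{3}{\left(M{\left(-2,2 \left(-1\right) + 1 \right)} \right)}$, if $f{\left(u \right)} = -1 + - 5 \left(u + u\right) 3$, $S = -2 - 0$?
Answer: $8099 + 80910 i \sqrt{3} \approx 8099.0 + 1.4014 \cdot 10^{5} i$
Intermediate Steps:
$S = -2$ ($S = -2 + 0 = -2$)
$M{\left(n,j \right)} = \sqrt{-2 + j}$ ($M{\left(n,j \right)} = \sqrt{j - 2} = \sqrt{-2 + j}$)
$f{\left(u \right)} = -1 - 30 u$ ($f{\left(u \right)} = -1 + - 5 \cdot 2 u 3 = -1 + - 10 u 3 = -1 - 30 u$)
$f^{3}{\left(M{\left(-2,2 \left(-1\right) + 1 \right)} \right)} = \left(-1 - 30 \sqrt{-2 + \left(2 \left(-1\right) + 1\right)}\right)^{3} = \left(-1 - 30 \sqrt{-2 + \left(-2 + 1\right)}\right)^{3} = \left(-1 - 30 \sqrt{-2 - 1}\right)^{3} = \left(-1 - 30 \sqrt{-3}\right)^{3} = \left(-1 - 30 i \sqrt{3}\right)^{3}$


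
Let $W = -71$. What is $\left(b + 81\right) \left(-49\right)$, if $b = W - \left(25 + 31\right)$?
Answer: $2254$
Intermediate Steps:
$b = -127$ ($b = -71 - \left(25 + 31\right) = -71 - 56 = -127$)
$\left(b + 81\right) \left(-49\right) = \left(-127 + 81\right) \left(-49\right) = \left(-46\right) \left(-49\right) = 2254$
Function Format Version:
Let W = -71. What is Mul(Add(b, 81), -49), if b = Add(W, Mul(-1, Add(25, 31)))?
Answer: 2254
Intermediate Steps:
b = -127 (b = Add(-71, Mul(-1, Add(25, 31))) = Add(-71, Mul(-1, 56)) = Add(-71, -56) = -127)
Mul(Add(b, 81), -49) = Mul(Add(-127, 81), -49) = Mul(-46, -49) = 2254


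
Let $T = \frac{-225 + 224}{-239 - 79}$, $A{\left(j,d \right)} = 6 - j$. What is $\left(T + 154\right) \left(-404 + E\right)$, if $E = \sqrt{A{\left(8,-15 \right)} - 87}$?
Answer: $- \frac{9892546}{159} + \frac{48973 i \sqrt{89}}{318} \approx -62217.0 + 1452.9 i$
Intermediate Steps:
$E = i \sqrt{89}$ ($E = \sqrt{\left(6 - 8\right) - 87} = \sqrt{-2 - 87} = \sqrt{-89} = i \sqrt{89} \approx 9.434 i$)
$T = \frac{1}{318}$ ($T = - \frac{1}{-318} = \left(-1\right) \left(- \frac{1}{318}\right) = \frac{1}{318} \approx 0.0031447$)
$\left(T + 154\right) \left(-404 + E\right) = \left(\frac{1}{318} + 154\right) \left(-404 + i \sqrt{89}\right) = \frac{48973 \left(-404 + i \sqrt{89}\right)}{318} = - \frac{9892546}{159} + \frac{48973 i \sqrt{89}}{318}$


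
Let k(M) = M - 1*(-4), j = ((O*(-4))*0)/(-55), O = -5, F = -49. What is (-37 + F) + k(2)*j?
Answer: -86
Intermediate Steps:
j = 0 (j = (-5*(-4)*0)/(-55) = (20*0)*(-1/55) = 0*(-1/55) = 0)
k(M) = 4 + M (k(M) = M + 4 = 4 + M)
(-37 + F) + k(2)*j = (-37 - 49) + (4 + 2)*0 = -86 + 6*0 = -86 + 0 = -86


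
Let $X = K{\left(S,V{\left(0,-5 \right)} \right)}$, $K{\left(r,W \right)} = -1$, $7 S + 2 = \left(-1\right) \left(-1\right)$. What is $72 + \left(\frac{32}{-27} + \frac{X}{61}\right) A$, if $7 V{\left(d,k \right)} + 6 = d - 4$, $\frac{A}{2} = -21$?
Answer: $\frac{67234}{549} \approx 122.47$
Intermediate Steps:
$A = -42$ ($A = 2 \left(-21\right) = -42$)
$V{\left(d,k \right)} = - \frac{10}{7} + \frac{d}{7}$ ($V{\left(d,k \right)} = - \frac{6}{7} + \frac{d - 4}{7} = - \frac{6}{7} + \frac{-4 + d}{7} = - \frac{6}{7} + \left(- \frac{4}{7} + \frac{d}{7}\right) = - \frac{10}{7} + \frac{d}{7}$)
$S = - \frac{1}{7}$ ($S = - \frac{2}{7} + \frac{\left(-1\right) \left(-1\right)}{7} = - \frac{2}{7} + \frac{1}{7} \cdot 1 = - \frac{2}{7} + \frac{1}{7} = - \frac{1}{7} \approx -0.14286$)
$X = -1$
$72 + \left(\frac{32}{-27} + \frac{X}{61}\right) A = 72 + \left(\frac{32}{-27} - \frac{1}{61}\right) \left(-42\right) = 72 + \left(32 \left(- \frac{1}{27}\right) - \frac{1}{61}\right) \left(-42\right) = 72 + \left(- \frac{32}{27} - \frac{1}{61}\right) \left(-42\right) = 72 - - \frac{27706}{549} = 72 + \frac{27706}{549} = \frac{67234}{549}$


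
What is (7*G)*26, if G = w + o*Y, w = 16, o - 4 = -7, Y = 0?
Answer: 2912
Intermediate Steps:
o = -3 (o = 4 - 7 = -3)
G = 16 (G = 16 - 3*0 = 16 + 0 = 16)
(7*G)*26 = (7*16)*26 = 112*26 = 2912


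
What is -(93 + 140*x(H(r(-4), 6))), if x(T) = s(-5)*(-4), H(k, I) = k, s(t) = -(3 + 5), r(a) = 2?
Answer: -4573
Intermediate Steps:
s(t) = -8 (s(t) = -1*8 = -8)
x(T) = 32 (x(T) = -8*(-4) = 32)
-(93 + 140*x(H(r(-4), 6))) = -(93 + 140*32) = -(93 + 4480) = -1*4573 = -4573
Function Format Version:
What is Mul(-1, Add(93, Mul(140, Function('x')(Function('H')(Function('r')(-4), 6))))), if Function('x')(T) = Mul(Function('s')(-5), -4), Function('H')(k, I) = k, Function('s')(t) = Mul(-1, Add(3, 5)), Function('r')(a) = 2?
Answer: -4573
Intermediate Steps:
Function('s')(t) = -8 (Function('s')(t) = Mul(-1, 8) = -8)
Function('x')(T) = 32 (Function('x')(T) = Mul(-8, -4) = 32)
Mul(-1, Add(93, Mul(140, Function('x')(Function('H')(Function('r')(-4), 6))))) = Mul(-1, Add(93, Mul(140, 32))) = Mul(-1, Add(93, 4480)) = Mul(-1, 4573) = -4573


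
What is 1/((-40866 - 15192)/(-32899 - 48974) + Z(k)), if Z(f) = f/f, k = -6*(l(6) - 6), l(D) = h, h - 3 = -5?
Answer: 27291/45977 ≈ 0.59358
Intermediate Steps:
h = -2 (h = 3 - 5 = -2)
l(D) = -2
k = 48 (k = -6*(-2 - 6) = -6*(-8) = 48)
Z(f) = 1
1/((-40866 - 15192)/(-32899 - 48974) + Z(k)) = 1/((-40866 - 15192)/(-32899 - 48974) + 1) = 1/(-56058/(-81873) + 1) = 1/(-56058*(-1/81873) + 1) = 1/(18686/27291 + 1) = 1/(45977/27291) = 27291/45977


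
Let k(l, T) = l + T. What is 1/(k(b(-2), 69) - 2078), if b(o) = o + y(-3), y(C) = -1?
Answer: -1/2012 ≈ -0.00049702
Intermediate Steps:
b(o) = -1 + o (b(o) = o - 1 = -1 + o)
k(l, T) = T + l
1/(k(b(-2), 69) - 2078) = 1/((69 + (-1 - 2)) - 2078) = 1/((69 - 3) - 2078) = 1/(66 - 2078) = 1/(-2012) = -1/2012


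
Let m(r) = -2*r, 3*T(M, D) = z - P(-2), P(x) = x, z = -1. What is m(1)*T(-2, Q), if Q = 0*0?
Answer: -⅔ ≈ -0.66667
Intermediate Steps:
Q = 0
T(M, D) = ⅓ (T(M, D) = (-1 - 1*(-2))/3 = (-1 + 2)/3 = (⅓)*1 = ⅓)
m(1)*T(-2, Q) = -2*1*(⅓) = -2*⅓ = -⅔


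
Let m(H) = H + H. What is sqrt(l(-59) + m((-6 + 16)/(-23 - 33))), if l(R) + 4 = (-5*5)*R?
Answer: sqrt(288246)/14 ≈ 38.349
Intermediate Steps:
l(R) = -4 - 25*R (l(R) = -4 + (-5*5)*R = -4 - 25*R)
m(H) = 2*H
sqrt(l(-59) + m((-6 + 16)/(-23 - 33))) = sqrt((-4 - 25*(-59)) + 2*((-6 + 16)/(-23 - 33))) = sqrt((-4 + 1475) + 2*(10/(-56))) = sqrt(1471 + 2*(10*(-1/56))) = sqrt(1471 + 2*(-5/28)) = sqrt(1471 - 5/14) = sqrt(20589/14) = sqrt(288246)/14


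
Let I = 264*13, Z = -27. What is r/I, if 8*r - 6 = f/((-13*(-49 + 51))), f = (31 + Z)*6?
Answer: 1/5408 ≈ 0.00018491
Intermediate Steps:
f = 24 (f = (31 - 27)*6 = 4*6 = 24)
I = 3432
r = 33/52 (r = ¾ + (24/((-13*(-49 + 51))))/8 = ¾ + (24/((-13*2)))/8 = ¾ + (24/(-26))/8 = ¾ + (24*(-1/26))/8 = ¾ + (⅛)*(-12/13) = ¾ - 3/26 = 33/52 ≈ 0.63461)
r/I = (33/52)/3432 = (33/52)*(1/3432) = 1/5408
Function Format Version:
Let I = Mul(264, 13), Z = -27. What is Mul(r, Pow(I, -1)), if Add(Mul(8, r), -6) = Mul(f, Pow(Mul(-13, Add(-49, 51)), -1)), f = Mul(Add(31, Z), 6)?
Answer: Rational(1, 5408) ≈ 0.00018491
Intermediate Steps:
f = 24 (f = Mul(Add(31, -27), 6) = Mul(4, 6) = 24)
I = 3432
r = Rational(33, 52) (r = Add(Rational(3, 4), Mul(Rational(1, 8), Mul(24, Pow(Mul(-13, Add(-49, 51)), -1)))) = Add(Rational(3, 4), Mul(Rational(1, 8), Mul(24, Pow(Mul(-13, 2), -1)))) = Add(Rational(3, 4), Mul(Rational(1, 8), Mul(24, Pow(-26, -1)))) = Add(Rational(3, 4), Mul(Rational(1, 8), Mul(24, Rational(-1, 26)))) = Add(Rational(3, 4), Mul(Rational(1, 8), Rational(-12, 13))) = Add(Rational(3, 4), Rational(-3, 26)) = Rational(33, 52) ≈ 0.63461)
Mul(r, Pow(I, -1)) = Mul(Rational(33, 52), Pow(3432, -1)) = Mul(Rational(33, 52), Rational(1, 3432)) = Rational(1, 5408)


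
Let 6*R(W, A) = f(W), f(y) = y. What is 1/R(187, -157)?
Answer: 6/187 ≈ 0.032086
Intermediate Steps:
R(W, A) = W/6
1/R(187, -157) = 1/((⅙)*187) = 1/(187/6) = 6/187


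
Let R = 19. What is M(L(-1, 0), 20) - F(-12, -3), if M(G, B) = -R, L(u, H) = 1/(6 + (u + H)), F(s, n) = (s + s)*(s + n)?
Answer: -379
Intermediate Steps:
F(s, n) = 2*s*(n + s) (F(s, n) = (2*s)*(n + s) = 2*s*(n + s))
L(u, H) = 1/(6 + H + u) (L(u, H) = 1/(6 + (H + u)) = 1/(6 + H + u))
M(G, B) = -19 (M(G, B) = -1*19 = -19)
M(L(-1, 0), 20) - F(-12, -3) = -19 - 2*(-12)*(-3 - 12) = -19 - 2*(-12)*(-15) = -19 - 1*360 = -19 - 360 = -379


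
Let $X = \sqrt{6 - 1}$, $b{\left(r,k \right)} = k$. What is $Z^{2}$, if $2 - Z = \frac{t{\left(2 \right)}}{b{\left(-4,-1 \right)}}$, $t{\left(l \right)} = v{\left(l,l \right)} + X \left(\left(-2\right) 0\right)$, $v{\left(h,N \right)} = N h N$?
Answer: $100$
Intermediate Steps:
$v{\left(h,N \right)} = h N^{2}$ ($v{\left(h,N \right)} = N N h = h N^{2}$)
$X = \sqrt{5} \approx 2.2361$
$t{\left(l \right)} = l^{3}$ ($t{\left(l \right)} = l l^{2} + \sqrt{5} \left(\left(-2\right) 0\right) = l^{3} + \sqrt{5} \cdot 0 = l^{3} + 0 = l^{3}$)
$Z = 10$ ($Z = 2 - \frac{2^{3}}{-1} = 2 - 8 \left(-1\right) = 2 - -8 = 2 + 8 = 10$)
$Z^{2} = 10^{2} = 100$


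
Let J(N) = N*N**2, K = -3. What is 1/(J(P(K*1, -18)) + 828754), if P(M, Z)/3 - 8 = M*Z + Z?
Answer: 1/3128722 ≈ 3.1962e-7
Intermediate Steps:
P(M, Z) = 24 + 3*Z + 3*M*Z (P(M, Z) = 24 + 3*(M*Z + Z) = 24 + 3*(Z + M*Z) = 24 + (3*Z + 3*M*Z) = 24 + 3*Z + 3*M*Z)
J(N) = N**3
1/(J(P(K*1, -18)) + 828754) = 1/((24 + 3*(-18) + 3*(-3*1)*(-18))**3 + 828754) = 1/((24 - 54 + 3*(-3)*(-18))**3 + 828754) = 1/((24 - 54 + 162)**3 + 828754) = 1/(132**3 + 828754) = 1/(2299968 + 828754) = 1/3128722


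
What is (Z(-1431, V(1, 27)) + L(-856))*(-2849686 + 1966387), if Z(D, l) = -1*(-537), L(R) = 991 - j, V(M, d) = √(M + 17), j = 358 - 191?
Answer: -1202169939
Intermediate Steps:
j = 167
V(M, d) = √(17 + M)
L(R) = 824 (L(R) = 991 - 1*167 = 991 - 167 = 824)
Z(D, l) = 537
(Z(-1431, V(1, 27)) + L(-856))*(-2849686 + 1966387) = (537 + 824)*(-2849686 + 1966387) = 1361*(-883299) = -1202169939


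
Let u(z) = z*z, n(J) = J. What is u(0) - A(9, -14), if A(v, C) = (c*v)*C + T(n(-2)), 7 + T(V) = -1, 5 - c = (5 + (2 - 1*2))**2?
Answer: -2512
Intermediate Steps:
c = -20 (c = 5 - (5 + (2 - 1*2))**2 = 5 - (5 + (2 - 2))**2 = 5 - (5 + 0)**2 = 5 - 1*5**2 = 5 - 1*25 = 5 - 25 = -20)
T(V) = -8 (T(V) = -7 - 1 = -8)
u(z) = z**2
A(v, C) = -8 - 20*C*v (A(v, C) = (-20*v)*C - 8 = -20*C*v - 8 = -8 - 20*C*v)
u(0) - A(9, -14) = 0**2 - (-8 - 20*(-14)*9) = 0 - (-8 + 2520) = 0 - 1*2512 = 0 - 2512 = -2512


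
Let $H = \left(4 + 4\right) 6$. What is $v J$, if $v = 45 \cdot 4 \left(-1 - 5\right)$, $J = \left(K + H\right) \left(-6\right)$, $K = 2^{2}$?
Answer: $336960$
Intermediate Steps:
$K = 4$
$H = 48$ ($H = 8 \cdot 6 = 48$)
$J = -312$ ($J = \left(4 + 48\right) \left(-6\right) = 52 \left(-6\right) = -312$)
$v = -1080$ ($v = 45 \cdot 4 \left(-6\right) = 45 \left(-24\right) = -1080$)
$v J = \left(-1080\right) \left(-312\right) = 336960$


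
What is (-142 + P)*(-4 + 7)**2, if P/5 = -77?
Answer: -4743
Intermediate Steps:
P = -385 (P = 5*(-77) = -385)
(-142 + P)*(-4 + 7)**2 = (-142 - 385)*(-4 + 7)**2 = -527*3**2 = -527*9 = -4743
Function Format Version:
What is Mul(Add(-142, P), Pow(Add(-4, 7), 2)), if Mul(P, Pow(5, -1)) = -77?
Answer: -4743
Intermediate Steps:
P = -385 (P = Mul(5, -77) = -385)
Mul(Add(-142, P), Pow(Add(-4, 7), 2)) = Mul(Add(-142, -385), Pow(Add(-4, 7), 2)) = Mul(-527, Pow(3, 2)) = Mul(-527, 9) = -4743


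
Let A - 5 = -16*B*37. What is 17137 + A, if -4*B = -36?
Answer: 11814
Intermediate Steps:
B = 9 (B = -¼*(-36) = 9)
A = -5323 (A = 5 - 16*9*37 = 5 - 144*37 = 5 - 5328 = -5323)
17137 + A = 17137 - 5323 = 11814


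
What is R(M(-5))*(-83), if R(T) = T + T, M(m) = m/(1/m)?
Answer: -4150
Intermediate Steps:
M(m) = m² (M(m) = m*m = m²)
R(T) = 2*T
R(M(-5))*(-83) = (2*(-5)²)*(-83) = (2*25)*(-83) = 50*(-83) = -4150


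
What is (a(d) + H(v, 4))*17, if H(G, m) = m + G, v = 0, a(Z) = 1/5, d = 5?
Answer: 357/5 ≈ 71.400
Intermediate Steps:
a(Z) = ⅕
H(G, m) = G + m
(a(d) + H(v, 4))*17 = (⅕ + (0 + 4))*17 = (⅕ + 4)*17 = (21/5)*17 = 357/5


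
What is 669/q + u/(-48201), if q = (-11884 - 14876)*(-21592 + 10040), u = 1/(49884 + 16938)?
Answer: 1610212571/744153783770880 ≈ 2.1638e-6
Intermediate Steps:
u = 1/66822 ≈ 1.4965e-5
q = 309131520 (q = -26760*(-11552) = 309131520)
669/q + u/(-48201) = 669/309131520 + (1/66822)/(-48201) = 669*(1/309131520) + (1/66822)*(-1/48201) = 1/462080 - 1/3220887222 = 1610212571/744153783770880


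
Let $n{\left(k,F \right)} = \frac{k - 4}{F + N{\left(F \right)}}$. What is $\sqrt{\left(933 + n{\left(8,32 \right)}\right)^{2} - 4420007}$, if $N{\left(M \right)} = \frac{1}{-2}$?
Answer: $\frac{i \sqrt{14087096414}}{63} \approx 1884.0 i$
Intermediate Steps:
$N{\left(M \right)} = - \frac{1}{2}$
$n{\left(k,F \right)} = \frac{-4 + k}{- \frac{1}{2} + F}$ ($n{\left(k,F \right)} = \frac{k - 4}{F - \frac{1}{2}} = \frac{-4 + k}{- \frac{1}{2} + F}$)
$\sqrt{\left(933 + n{\left(8,32 \right)}\right)^{2} - 4420007} = \sqrt{\left(933 + \frac{2 \left(-4 + 8\right)}{-1 + 2 \cdot 32}\right)^{2} - 4420007} = \sqrt{\left(933 + 2 \frac{1}{-1 + 64} \cdot 4\right)^{2} - 4420007} = \sqrt{\left(933 + 2 \cdot \frac{1}{63} \cdot 4\right)^{2} - 4420007} = \sqrt{\left(933 + \frac{8}{63}\right)^{2} - 4420007} = \sqrt{\left(\frac{58787}{63}\right)^{2} - 4420007} = \sqrt{\frac{3455911369}{3969} - 4420007} = \sqrt{- \frac{14087096414}{3969}} = \frac{i \sqrt{14087096414}}{63}$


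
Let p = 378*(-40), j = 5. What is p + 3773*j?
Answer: 3745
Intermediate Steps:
p = -15120
p + 3773*j = -15120 + 3773*5 = -15120 + 18865 = 3745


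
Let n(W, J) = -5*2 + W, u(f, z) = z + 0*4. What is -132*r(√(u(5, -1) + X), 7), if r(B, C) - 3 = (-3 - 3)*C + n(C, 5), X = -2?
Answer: 5544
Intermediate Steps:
u(f, z) = z (u(f, z) = z + 0 = z)
n(W, J) = -10 + W
r(B, C) = -7 - 5*C (r(B, C) = 3 + ((-3 - 3)*C + (-10 + C)) = 3 + (-6*C + (-10 + C)) = 3 + (-10 - 5*C) = -7 - 5*C)
-132*r(√(u(5, -1) + X), 7) = -132*(-7 - 5*7) = -132*(-7 - 35) = -132*(-42) = 5544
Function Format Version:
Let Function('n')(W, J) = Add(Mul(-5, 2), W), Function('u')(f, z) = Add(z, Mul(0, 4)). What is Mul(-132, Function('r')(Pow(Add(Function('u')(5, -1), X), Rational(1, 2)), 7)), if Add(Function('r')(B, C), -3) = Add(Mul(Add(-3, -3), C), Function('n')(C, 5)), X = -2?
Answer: 5544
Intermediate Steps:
Function('u')(f, z) = z (Function('u')(f, z) = Add(z, 0) = z)
Function('n')(W, J) = Add(-10, W)
Function('r')(B, C) = Add(-7, Mul(-5, C)) (Function('r')(B, C) = Add(3, Add(Mul(Add(-3, -3), C), Add(-10, C))) = Add(3, Add(Mul(-6, C), Add(-10, C))) = Add(3, Add(-10, Mul(-5, C))) = Add(-7, Mul(-5, C)))
Mul(-132, Function('r')(Pow(Add(Function('u')(5, -1), X), Rational(1, 2)), 7)) = Mul(-132, Add(-7, Mul(-5, 7))) = Mul(-132, Add(-7, -35)) = Mul(-132, -42) = 5544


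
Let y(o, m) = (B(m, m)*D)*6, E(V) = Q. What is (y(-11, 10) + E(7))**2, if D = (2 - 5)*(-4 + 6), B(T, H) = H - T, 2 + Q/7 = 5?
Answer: 441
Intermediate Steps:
Q = 21 (Q = -14 + 7*5 = -14 + 35 = 21)
D = -6 (D = -3*2 = -6)
E(V) = 21
y(o, m) = 0 (y(o, m) = ((m - m)*(-6))*6 = (0*(-6))*6 = 0*6 = 0)
(y(-11, 10) + E(7))**2 = (0 + 21)**2 = 21**2 = 441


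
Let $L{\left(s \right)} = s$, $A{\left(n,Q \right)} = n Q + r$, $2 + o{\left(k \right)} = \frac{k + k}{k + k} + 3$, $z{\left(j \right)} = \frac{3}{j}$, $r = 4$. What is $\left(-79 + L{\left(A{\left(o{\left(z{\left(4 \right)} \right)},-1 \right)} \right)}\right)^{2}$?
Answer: $5929$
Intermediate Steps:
$o{\left(k \right)} = 2$ ($o{\left(k \right)} = -2 + \left(\frac{k + k}{k + k} + 3\right) = -2 + \left(\frac{2 k}{2 k} + 3\right) = -2 + \left(2 k \frac{1}{2 k} + 3\right) = -2 + \left(1 + 3\right) = -2 + 4 = 2$)
$A{\left(n,Q \right)} = 4 + Q n$ ($A{\left(n,Q \right)} = n Q + 4 = Q n + 4 = 4 + Q n$)
$\left(-79 + L{\left(A{\left(o{\left(z{\left(4 \right)} \right)},-1 \right)} \right)}\right)^{2} = \left(-79 + \left(4 - 2\right)\right)^{2} = \left(-79 + 2\right)^{2} = \left(-77\right)^{2} = 5929$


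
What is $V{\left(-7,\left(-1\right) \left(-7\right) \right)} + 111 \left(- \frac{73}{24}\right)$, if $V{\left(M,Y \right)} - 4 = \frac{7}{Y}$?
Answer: $- \frac{2661}{8} \approx -332.63$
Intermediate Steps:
$V{\left(M,Y \right)} = 4 + \frac{7}{Y}$
$V{\left(-7,\left(-1\right) \left(-7\right) \right)} + 111 \left(- \frac{73}{24}\right) = \left(4 + \frac{7}{\left(-1\right) \left(-7\right)}\right) + 111 \left(- \frac{73}{24}\right) = \left(4 + \frac{7}{7}\right) + 111 \left(\left(-73\right) \frac{1}{24}\right) = \left(4 + 7 \cdot \frac{1}{7}\right) + 111 \left(- \frac{73}{24}\right) = \left(4 + 1\right) - \frac{2701}{8} = 5 - \frac{2701}{8} = - \frac{2661}{8}$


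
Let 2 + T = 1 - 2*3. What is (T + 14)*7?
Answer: 49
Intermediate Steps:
T = -7 (T = -2 + (1 - 2*3) = -2 + (1 - 6) = -2 - 5 = -7)
(T + 14)*7 = (-7 + 14)*7 = 7*7 = 49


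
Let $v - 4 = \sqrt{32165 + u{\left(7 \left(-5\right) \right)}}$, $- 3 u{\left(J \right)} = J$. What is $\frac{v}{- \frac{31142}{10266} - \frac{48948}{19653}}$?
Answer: $- \frac{134505132}{185755649} - \frac{78461327 \sqrt{5910}}{185755649} \approx -33.196$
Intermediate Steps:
$u{\left(J \right)} = - \frac{J}{3}$
$v = 4 + \frac{7 \sqrt{5910}}{3}$ ($v = 4 + \sqrt{32165 - \frac{7 \left(-5\right)}{3}} = 4 + \sqrt{32165 - - \frac{35}{3}} = 4 + \sqrt{32165 + \frac{35}{3}} = 4 + \sqrt{\frac{96530}{3}} = 4 + \frac{7 \sqrt{5910}}{3} \approx 183.38$)
$\frac{v}{- \frac{31142}{10266} - \frac{48948}{19653}} = \frac{4 + \frac{7 \sqrt{5910}}{3}}{- \frac{31142}{10266} - \frac{48948}{19653}} = \frac{4 + \frac{7 \sqrt{5910}}{3}}{\left(-31142\right) \frac{1}{10266} - \frac{16316}{6551}} = \frac{4 + \frac{7 \sqrt{5910}}{3}}{- \frac{15571}{5133} - \frac{16316}{6551}} = \frac{4 + \frac{7 \sqrt{5910}}{3}}{- \frac{185755649}{33626283}} = \left(4 + \frac{7 \sqrt{5910}}{3}\right) \left(- \frac{33626283}{185755649}\right) = - \frac{134505132}{185755649} - \frac{78461327 \sqrt{5910}}{185755649}$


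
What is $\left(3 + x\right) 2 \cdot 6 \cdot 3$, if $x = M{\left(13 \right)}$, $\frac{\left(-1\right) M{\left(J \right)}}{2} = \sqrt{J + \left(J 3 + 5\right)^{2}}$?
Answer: $108 - 72 \sqrt{1949} \approx -3070.6$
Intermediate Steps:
$M{\left(J \right)} = - 2 \sqrt{J + \left(5 + 3 J\right)^{2}}$ ($M{\left(J \right)} = - 2 \sqrt{J + \left(J 3 + 5\right)^{2}} = - 2 \sqrt{J + \left(3 J + 5\right)^{2}} = - 2 \sqrt{J + \left(5 + 3 J\right)^{2}}$)
$x = - 2 \sqrt{1949}$ ($x = - 2 \sqrt{13 + \left(5 + 3 \cdot 13\right)^{2}} = - 2 \sqrt{13 + \left(5 + 39\right)^{2}} = - 2 \sqrt{13 + 44^{2}} = - 2 \sqrt{13 + 1936} = - 2 \sqrt{1949} \approx -88.295$)
$\left(3 + x\right) 2 \cdot 6 \cdot 3 = \left(3 - 2 \sqrt{1949}\right) 2 \cdot 6 \cdot 3 = \left(3 - 2 \sqrt{1949}\right) 12 \cdot 3 = \left(3 - 2 \sqrt{1949}\right) 36 = 108 - 72 \sqrt{1949}$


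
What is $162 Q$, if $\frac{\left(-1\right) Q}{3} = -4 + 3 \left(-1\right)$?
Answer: $3402$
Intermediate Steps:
$Q = 21$ ($Q = - 3 \left(-4 + 3 \left(-1\right)\right) = - 3 \left(-4 - 3\right) = \left(-3\right) \left(-7\right) = 21$)
$162 Q = 162 \cdot 21 = 3402$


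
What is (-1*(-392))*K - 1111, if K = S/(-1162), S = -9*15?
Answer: -88433/83 ≈ -1065.5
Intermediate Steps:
S = -135
K = 135/1162 (K = -135/(-1162) = -135*(-1/1162) = 135/1162 ≈ 0.11618)
(-1*(-392))*K - 1111 = -1*(-392)*(135/1162) - 1111 = 392*(135/1162) - 1111 = 3780/83 - 1111 = -88433/83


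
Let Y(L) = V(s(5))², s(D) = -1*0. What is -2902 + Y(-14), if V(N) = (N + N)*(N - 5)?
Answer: -2902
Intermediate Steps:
s(D) = 0
V(N) = 2*N*(-5 + N) (V(N) = (2*N)*(-5 + N) = 2*N*(-5 + N))
Y(L) = 0 (Y(L) = (2*0*(-5 + 0))² = (2*0*(-5))² = 0² = 0)
-2902 + Y(-14) = -2902 + 0 = -2902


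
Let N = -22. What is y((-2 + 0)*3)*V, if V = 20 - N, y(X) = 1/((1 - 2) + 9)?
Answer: 21/4 ≈ 5.2500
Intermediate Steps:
y(X) = ⅛ (y(X) = 1/(-1 + 9) = 1/8 = ⅛)
V = 42 (V = 20 - 1*(-22) = 20 + 22 = 42)
y((-2 + 0)*3)*V = (⅛)*42 = 21/4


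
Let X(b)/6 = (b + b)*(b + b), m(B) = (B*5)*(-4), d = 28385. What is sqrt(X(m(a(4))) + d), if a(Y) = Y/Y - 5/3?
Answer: sqrt(293865)/3 ≈ 180.70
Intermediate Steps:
a(Y) = -2/3 (a(Y) = 1 - 5*1/3 = 1 - 5/3 = -2/3)
m(B) = -20*B (m(B) = (5*B)*(-4) = -20*B)
X(b) = 24*b**2 (X(b) = 6*((b + b)*(b + b)) = 6*((2*b)*(2*b)) = 6*(4*b**2) = 24*b**2)
sqrt(X(m(a(4))) + d) = sqrt(24*(-20*(-2/3))**2 + 28385) = sqrt(24*(40/3)**2 + 28385) = sqrt(24*(1600/9) + 28385) = sqrt(12800/3 + 28385) = sqrt(97955/3) = sqrt(293865)/3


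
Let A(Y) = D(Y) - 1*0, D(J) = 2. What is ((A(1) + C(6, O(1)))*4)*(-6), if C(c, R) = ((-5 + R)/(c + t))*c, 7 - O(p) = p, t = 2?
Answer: -66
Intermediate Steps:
O(p) = 7 - p
C(c, R) = c*(-5 + R)/(2 + c) (C(c, R) = ((-5 + R)/(c + 2))*c = ((-5 + R)/(2 + c))*c = c*(-5 + R)/(2 + c))
A(Y) = 2 (A(Y) = 2 - 1*0 = 2 + 0 = 2)
((A(1) + C(6, O(1)))*4)*(-6) = ((2 + 6*(-5 + (7 - 1*1))/(2 + 6))*4)*(-6) = ((2 + 6*(-5 + (7 - 1))/8)*4)*(-6) = ((2 + 6*(⅛)*(-5 + 6))*4)*(-6) = ((2 + 6*(⅛)*1)*4)*(-6) = ((2 + ¾)*4)*(-6) = ((11/4)*4)*(-6) = 11*(-6) = -66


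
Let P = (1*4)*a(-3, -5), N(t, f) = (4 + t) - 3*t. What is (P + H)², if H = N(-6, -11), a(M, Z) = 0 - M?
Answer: 784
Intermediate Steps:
a(M, Z) = -M
N(t, f) = 4 - 2*t
H = 16 (H = 4 - 2*(-6) = 4 + 12 = 16)
P = 12 (P = (1*4)*(-1*(-3)) = 4*3 = 12)
(P + H)² = (12 + 16)² = 28² = 784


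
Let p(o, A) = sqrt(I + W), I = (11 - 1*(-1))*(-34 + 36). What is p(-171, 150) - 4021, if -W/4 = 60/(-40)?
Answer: -4021 + sqrt(30) ≈ -4015.5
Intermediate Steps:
W = 6 (W = -240/(-40) = -240*(-1)/40 = -4*(-3/2) = 6)
I = 24 (I = (11 + 1)*2 = 12*2 = 24)
p(o, A) = sqrt(30) (p(o, A) = sqrt(24 + 6) = sqrt(30))
p(-171, 150) - 4021 = sqrt(30) - 4021 = -4021 + sqrt(30)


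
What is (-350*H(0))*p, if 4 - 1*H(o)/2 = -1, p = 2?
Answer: -7000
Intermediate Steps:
H(o) = 10 (H(o) = 8 - 2*(-1) = 8 + 2 = 10)
(-350*H(0))*p = -350*10*2 = -3500*2 = -7000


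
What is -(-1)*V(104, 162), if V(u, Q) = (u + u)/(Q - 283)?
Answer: -208/121 ≈ -1.7190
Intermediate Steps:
V(u, Q) = 2*u/(-283 + Q) (V(u, Q) = (2*u)/(-283 + Q) = 2*u/(-283 + Q))
-(-1)*V(104, 162) = -(-1)*2*104/(-283 + 162) = -(-1)*2*104/(-121) = -(-1)*2*104*(-1/121) = -(-1)*(-208)/121 = -1*208/121 = -208/121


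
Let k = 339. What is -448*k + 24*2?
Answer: -151824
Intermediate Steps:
-448*k + 24*2 = -448*339 + 24*2 = -151872 + 48 = -151824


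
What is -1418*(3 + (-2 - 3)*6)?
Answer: 38286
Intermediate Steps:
-1418*(3 + (-2 - 3)*6) = -1418*(3 - 5*6) = -1418*(3 - 30) = -1418*(-27) = 38286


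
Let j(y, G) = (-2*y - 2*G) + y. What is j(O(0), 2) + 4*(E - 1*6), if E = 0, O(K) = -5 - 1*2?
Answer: -21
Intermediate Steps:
O(K) = -7 (O(K) = -5 - 2 = -7)
j(y, G) = -y - 2*G (j(y, G) = (-2*G - 2*y) + y = -y - 2*G)
j(O(0), 2) + 4*(E - 1*6) = (-1*(-7) - 2*2) + 4*(0 - 1*6) = (7 - 4) + 4*(0 - 6) = 3 + 4*(-6) = 3 - 24 = -21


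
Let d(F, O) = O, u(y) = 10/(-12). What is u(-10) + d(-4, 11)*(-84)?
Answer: -5549/6 ≈ -924.83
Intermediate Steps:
u(y) = -5/6 (u(y) = 10*(-1/12) = -5/6)
u(-10) + d(-4, 11)*(-84) = -5/6 + 11*(-84) = -5/6 - 924 = -5549/6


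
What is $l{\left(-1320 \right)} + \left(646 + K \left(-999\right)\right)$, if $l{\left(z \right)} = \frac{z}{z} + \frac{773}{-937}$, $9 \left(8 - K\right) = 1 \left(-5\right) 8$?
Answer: $- \frac{11043318}{937} \approx -11786.0$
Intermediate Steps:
$K = \frac{112}{9}$ ($K = 8 - \frac{1 \left(-5\right) 8}{9} = 8 - \frac{\left(-5\right) 8}{9} = 8 - - \frac{40}{9} = 8 + \frac{40}{9} = \frac{112}{9} \approx 12.444$)
$l{\left(z \right)} = \frac{164}{937}$ ($l{\left(z \right)} = 1 + 773 \left(- \frac{1}{937}\right) = 1 - \frac{773}{937} = \frac{164}{937}$)
$l{\left(-1320 \right)} + \left(646 + K \left(-999\right)\right) = \frac{164}{937} + \left(646 + \frac{112}{9} \left(-999\right)\right) = \frac{164}{937} + \left(646 - 12432\right) = \frac{164}{937} - 11786 = - \frac{11043318}{937}$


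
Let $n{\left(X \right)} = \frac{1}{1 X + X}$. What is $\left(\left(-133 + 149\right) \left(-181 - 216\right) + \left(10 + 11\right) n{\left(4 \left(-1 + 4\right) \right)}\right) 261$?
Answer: $- \frac{13261149}{8} \approx -1.6576 \cdot 10^{6}$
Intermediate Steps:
$n{\left(X \right)} = \frac{1}{2 X}$ ($n{\left(X \right)} = \frac{1}{X + X} = \frac{1}{2 X}$)
$\left(\left(-133 + 149\right) \left(-181 - 216\right) + \left(10 + 11\right) n{\left(4 \left(-1 + 4\right) \right)}\right) 261 = \left(\left(-133 + 149\right) \left(-181 - 216\right) + \left(10 + 11\right) \frac{1}{2 \cdot 4 \left(-1 + 4\right)}\right) 261 = \left(16 \left(-397\right) + 21 \frac{1}{2 \cdot 4 \cdot 3}\right) 261 = \left(-6352 + 21 \frac{1}{2 \cdot 12}\right) 261 = \left(-6352 + 21 \cdot \frac{1}{2} \cdot \frac{1}{12}\right) 261 = \left(-6352 + 21 \cdot \frac{1}{24}\right) 261 = \left(-6352 + \frac{7}{8}\right) 261 = \left(- \frac{50809}{8}\right) 261 = - \frac{13261149}{8}$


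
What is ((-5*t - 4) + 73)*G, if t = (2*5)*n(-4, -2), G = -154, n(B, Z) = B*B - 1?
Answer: 104874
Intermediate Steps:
n(B, Z) = -1 + B**2 (n(B, Z) = B**2 - 1 = -1 + B**2)
t = 150 (t = (2*5)*(-1 + (-4)**2) = 10*(-1 + 16) = 10*15 = 150)
((-5*t - 4) + 73)*G = ((-5*150 - 4) + 73)*(-154) = ((-750 - 4) + 73)*(-154) = (-754 + 73)*(-154) = -681*(-154) = 104874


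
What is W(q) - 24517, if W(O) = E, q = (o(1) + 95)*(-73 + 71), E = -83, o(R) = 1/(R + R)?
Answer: -24600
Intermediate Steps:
o(R) = 1/(2*R)
q = -191 (q = ((½)/1 + 95)*(-73 + 71) = ((½)*1 + 95)*(-2) = (½ + 95)*(-2) = (191/2)*(-2) = -191)
W(O) = -83
W(q) - 24517 = -83 - 24517 = -24600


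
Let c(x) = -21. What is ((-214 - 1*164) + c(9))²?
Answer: 159201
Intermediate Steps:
((-214 - 1*164) + c(9))² = ((-214 - 1*164) - 21)² = ((-214 - 164) - 21)² = (-378 - 21)² = (-399)² = 159201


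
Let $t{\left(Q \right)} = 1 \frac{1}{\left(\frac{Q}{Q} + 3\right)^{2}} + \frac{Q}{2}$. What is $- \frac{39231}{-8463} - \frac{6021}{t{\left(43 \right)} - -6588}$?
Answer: $\frac{370389375}{99443071} \approx 3.7246$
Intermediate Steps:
$t{\left(Q \right)} = \frac{1}{16} + \frac{Q}{2}$ ($t{\left(Q \right)} = 1 \frac{1}{\left(1 + 3\right)^{2}} + Q \frac{1}{2} = 1 \frac{1}{4^{2}} + \frac{Q}{2} = 1 \cdot \frac{1}{16} + \frac{Q}{2} = \frac{1}{16} + \frac{Q}{2}$)
$- \frac{39231}{-8463} - \frac{6021}{t{\left(43 \right)} - -6588} = - \frac{39231}{-8463} - \frac{6021}{\left(\frac{1}{16} + \frac{1}{2} \cdot 43\right) - -6588} = \left(-39231\right) \left(- \frac{1}{8463}\right) - \frac{6021}{\left(\frac{1}{16} + \frac{43}{2}\right) + 6588} = \frac{13077}{2821} - \frac{6021}{\frac{345}{16} + 6588} = \frac{13077}{2821} - \frac{6021}{\frac{105753}{16}} = \frac{13077}{2821} - \frac{32112}{35251} = \frac{370389375}{99443071}$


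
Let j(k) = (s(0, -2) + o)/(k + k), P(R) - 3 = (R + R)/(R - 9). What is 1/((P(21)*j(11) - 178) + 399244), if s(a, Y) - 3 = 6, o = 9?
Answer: 22/8779569 ≈ 2.5058e-6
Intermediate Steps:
s(a, Y) = 9 (s(a, Y) = 3 + 6 = 9)
P(R) = 3 + 2*R/(-9 + R) (P(R) = 3 + (R + R)/(R - 9) = 3 + (2*R)/(-9 + R) = 3 + 2*R/(-9 + R))
j(k) = 9/k (j(k) = (9 + 9)/(k + k) = 18/((2*k)) = 18*(1/(2*k)) = 9/k)
1/((P(21)*j(11) - 178) + 399244) = 1/((((-27 + 5*21)/(-9 + 21))*(9/11) - 178) + 399244) = 1/((((-27 + 105)/12)*(9*(1/11)) - 178) + 399244) = 1/((((1/12)*78)*(9/11) - 178) + 399244) = 1/(((13/2)*(9/11) - 178) + 399244) = 1/((117/22 - 178) + 399244) = 1/(-3799/22 + 399244) = 1/(8779569/22) = 22/8779569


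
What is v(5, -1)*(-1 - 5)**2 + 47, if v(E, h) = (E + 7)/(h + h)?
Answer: -169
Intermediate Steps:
v(E, h) = (7 + E)/(2*h) (v(E, h) = (7 + E)/((2*h)) = (7 + E)*(1/(2*h)) = (7 + E)/(2*h))
v(5, -1)*(-1 - 5)**2 + 47 = ((1/2)*(7 + 5)/(-1))*(-1 - 5)**2 + 47 = ((1/2)*(-1)*12)*(-6)**2 + 47 = -6*36 + 47 = -216 + 47 = -169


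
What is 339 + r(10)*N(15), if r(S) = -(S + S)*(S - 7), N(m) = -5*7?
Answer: 2439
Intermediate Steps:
N(m) = -35
r(S) = -2*S*(-7 + S)
339 + r(10)*N(15) = 339 + (2*10*(7 - 1*10))*(-35) = 339 + (2*10*(7 - 10))*(-35) = 339 + (2*10*(-3))*(-35) = 339 - 60*(-35) = 339 + 2100 = 2439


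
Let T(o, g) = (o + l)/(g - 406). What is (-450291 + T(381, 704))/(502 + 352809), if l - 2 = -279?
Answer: -67093307/52643339 ≈ -1.2745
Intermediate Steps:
l = -277 (l = 2 - 279 = -277)
T(o, g) = (-277 + o)/(-406 + g) (T(o, g) = (o - 277)/(g - 406) = (-277 + o)/(-406 + g))
(-450291 + T(381, 704))/(502 + 352809) = (-450291 + (-277 + 381)/(-406 + 704))/(502 + 352809) = (-450291 + 104/298)/353311 = (-450291 + (1/298)*104)*(1/353311) = (-450291 + 52/149)*(1/353311) = -67093307/149*1/353311 = -67093307/52643339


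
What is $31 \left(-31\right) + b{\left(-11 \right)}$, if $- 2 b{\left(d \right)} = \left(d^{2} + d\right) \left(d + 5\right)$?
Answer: $-631$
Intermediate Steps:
$b{\left(d \right)} = - \frac{\left(5 + d\right) \left(d + d^{2}\right)}{2}$ ($b{\left(d \right)} = - \frac{\left(d^{2} + d\right) \left(d + 5\right)}{2} = - \frac{\left(d + d^{2}\right) \left(5 + d\right)}{2} = - \frac{\left(5 + d\right) \left(d + d^{2}\right)}{2}$)
$31 \left(-31\right) + b{\left(-11 \right)} = 31 \left(-31\right) - - \frac{11 \left(5 + \left(-11\right)^{2} + 6 \left(-11\right)\right)}{2} = -961 - - \frac{11 \left(5 + 121 - 66\right)}{2} = -961 - \left(- \frac{11}{2}\right) 60 = -961 + 330 = -631$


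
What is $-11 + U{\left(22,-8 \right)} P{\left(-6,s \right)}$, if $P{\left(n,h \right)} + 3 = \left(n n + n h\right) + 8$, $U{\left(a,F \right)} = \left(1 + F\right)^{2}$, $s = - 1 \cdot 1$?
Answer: $2292$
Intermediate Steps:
$s = -1$ ($s = \left(-1\right) 1 = -1$)
$P{\left(n,h \right)} = 5 + n^{2} + h n$ ($P{\left(n,h \right)} = -3 + \left(\left(n n + n h\right) + 8\right) = -3 + \left(\left(n^{2} + h n\right) + 8\right) = -3 + \left(8 + n^{2} + h n\right) = 5 + n^{2} + h n$)
$-11 + U{\left(22,-8 \right)} P{\left(-6,s \right)} = -11 + \left(1 - 8\right)^{2} \left(5 + \left(-6\right)^{2} - -6\right) = -11 + \left(-7\right)^{2} \left(5 + 36 + 6\right) = -11 + 49 \cdot 47 = -11 + 2303 = 2292$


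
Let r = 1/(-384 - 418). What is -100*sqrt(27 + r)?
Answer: -50*sqrt(17365706)/401 ≈ -519.60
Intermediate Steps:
r = -1/802 (r = 1/(-802) = -1/802 ≈ -0.0012469)
-100*sqrt(27 + r) = -100*sqrt(27 - 1/802) = -50*sqrt(17365706)/401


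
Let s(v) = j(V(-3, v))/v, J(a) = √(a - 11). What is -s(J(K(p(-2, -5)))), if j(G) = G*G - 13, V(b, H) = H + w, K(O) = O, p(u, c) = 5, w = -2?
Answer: 4 - 5*I*√6/2 ≈ 4.0 - 6.1237*I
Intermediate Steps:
V(b, H) = -2 + H (V(b, H) = H - 2 = -2 + H)
j(G) = -13 + G² (j(G) = G² - 13 = -13 + G²)
J(a) = √(-11 + a)
s(v) = (-13 + (-2 + v)²)/v
-s(J(K(p(-2, -5)))) = -(-13 + (-2 + √(-11 + 5))²)/(√(-11 + 5)) = -(-13 + (-2 + √(-6))²)/(√(-6)) = -(-13 + (-2 + I*√6)²)/(I*√6) = -(-I*√6/6)*(-13 + (-2 + I*√6)²) = -(-1)*I*√6*(-13 + (-2 + I*√6)²)/6 = I*√6*(-13 + (-2 + I*√6)²)/6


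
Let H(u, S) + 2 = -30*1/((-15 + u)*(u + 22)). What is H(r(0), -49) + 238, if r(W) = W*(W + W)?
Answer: 2597/11 ≈ 236.09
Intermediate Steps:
r(W) = 2*W² (r(W) = W*(2*W) = 2*W²)
H(u, S) = -2 - 30/((-15 + u)*(22 + u)) (H(u, S) = -2 - 30*1/((-15 + u)*(u + 22)) = -2 - 30*1/((-15 + u)*(22 + u)) = -2 - 30/((-15 + u)*(22 + u)))
H(r(0), -49) + 238 = 2*(315 - (2*0²)² - 14*0²)/(-330 + (2*0²)² + 7*(2*0²)) + 238 = 2*(315 - (2*0)² - 14*0)/(-330 + (2*0)² + 7*(2*0)) + 238 = 2*(315 - 1*0² - 7*0)/(-330 + 0² + 7*0) + 238 = 2*(315 - 1*0 + 0)/(-330 + 0 + 0) + 238 = 2*(315 + 0 + 0)/(-330) + 238 = 2*(-1/330)*315 + 238 = -21/11 + 238 = 2597/11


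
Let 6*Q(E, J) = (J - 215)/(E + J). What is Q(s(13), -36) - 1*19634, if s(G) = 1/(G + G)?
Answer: -55070107/2805 ≈ -19633.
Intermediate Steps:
s(G) = 1/(2*G)
Q(E, J) = (-215 + J)/(6*(E + J)) (Q(E, J) = ((J - 215)/(E + J))/6 = ((-215 + J)/(E + J))/6 = (-215 + J)/(6*(E + J)))
Q(s(13), -36) - 1*19634 = (-215 - 36)/(6*((½)/13 - 36)) - 1*19634 = (⅙)*(-251)/((½)*(1/13) - 36) - 19634 = (⅙)*(-251)/(1/26 - 36) - 19634 = (⅙)*(-251)/(-935/26) - 19634 = (⅙)*(-26/935)*(-251) - 19634 = 3263/2805 - 19634 = -55070107/2805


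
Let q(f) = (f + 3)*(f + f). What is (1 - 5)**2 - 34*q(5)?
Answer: -2704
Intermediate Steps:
q(f) = 2*f*(3 + f) (q(f) = (3 + f)*(2*f) = 2*f*(3 + f))
(1 - 5)**2 - 34*q(5) = (1 - 5)**2 - 68*5*(3 + 5) = (-4)**2 - 68*5*8 = 16 - 34*80 = 16 - 2720 = -2704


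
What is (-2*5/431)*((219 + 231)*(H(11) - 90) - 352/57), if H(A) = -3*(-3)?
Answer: 20780020/24567 ≈ 845.85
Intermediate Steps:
H(A) = 9
(-2*5/431)*((219 + 231)*(H(11) - 90) - 352/57) = (-2*5/431)*((219 + 231)*(9 - 90) - 352/57) = (-10*1/431)*(450*(-81) - 352*1/57) = -10*(-36450 - 352/57)/431 = -10/431*(-2078002/57) = 20780020/24567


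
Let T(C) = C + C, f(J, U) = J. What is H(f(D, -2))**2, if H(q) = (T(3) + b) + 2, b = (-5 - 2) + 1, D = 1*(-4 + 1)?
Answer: 4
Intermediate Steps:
D = -3 (D = 1*(-3) = -3)
b = -6 (b = -7 + 1 = -6)
T(C) = 2*C
H(q) = 2 (H(q) = (2*3 - 6) + 2 = (6 - 6) + 2 = 0 + 2 = 2)
H(f(D, -2))**2 = 2**2 = 4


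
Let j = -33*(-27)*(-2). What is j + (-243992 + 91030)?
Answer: -154744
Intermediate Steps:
j = -1782 (j = 891*(-2) = -1782)
j + (-243992 + 91030) = -1782 + (-243992 + 91030) = -1782 - 152962 = -154744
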